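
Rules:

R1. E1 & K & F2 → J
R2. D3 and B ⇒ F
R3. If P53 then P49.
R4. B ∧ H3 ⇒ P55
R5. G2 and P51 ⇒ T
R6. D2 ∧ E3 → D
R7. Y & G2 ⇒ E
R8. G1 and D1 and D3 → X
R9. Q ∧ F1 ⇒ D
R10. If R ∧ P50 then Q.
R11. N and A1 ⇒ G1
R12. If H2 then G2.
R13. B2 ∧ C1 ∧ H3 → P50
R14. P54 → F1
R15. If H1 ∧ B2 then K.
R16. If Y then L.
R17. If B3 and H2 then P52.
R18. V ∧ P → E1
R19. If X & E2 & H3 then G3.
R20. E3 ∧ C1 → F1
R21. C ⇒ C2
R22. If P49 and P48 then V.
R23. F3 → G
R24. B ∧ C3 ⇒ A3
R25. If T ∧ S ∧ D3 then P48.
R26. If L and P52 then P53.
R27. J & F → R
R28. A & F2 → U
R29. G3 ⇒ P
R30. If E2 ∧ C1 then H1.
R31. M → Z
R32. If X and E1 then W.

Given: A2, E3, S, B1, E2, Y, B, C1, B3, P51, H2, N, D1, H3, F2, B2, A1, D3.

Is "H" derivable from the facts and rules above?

Forward chaining from the given facts derives: F, P55, G1, G2, P50, L, P52, F1, P53, H1, P49, T, E, X, K, G3, P48, P, V, E1, W, J, R, Q, D.
No rule has H as its conclusion, and it is not among the given facts.

No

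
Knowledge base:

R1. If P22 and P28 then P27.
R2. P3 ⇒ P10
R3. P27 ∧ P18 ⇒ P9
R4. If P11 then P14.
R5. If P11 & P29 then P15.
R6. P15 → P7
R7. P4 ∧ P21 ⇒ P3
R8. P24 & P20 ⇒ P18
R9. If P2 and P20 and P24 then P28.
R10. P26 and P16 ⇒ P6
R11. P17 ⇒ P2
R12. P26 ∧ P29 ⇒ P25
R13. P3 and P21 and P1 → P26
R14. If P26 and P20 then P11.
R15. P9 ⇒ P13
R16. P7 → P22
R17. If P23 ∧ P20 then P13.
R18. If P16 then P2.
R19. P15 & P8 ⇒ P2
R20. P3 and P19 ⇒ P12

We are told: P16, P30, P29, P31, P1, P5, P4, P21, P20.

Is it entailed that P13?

Forward chaining from the given facts derives: P3, P26, P11, P2, P10, P14, P15, P7, P6, P25, P22.
Rules concluding P13: R15 needs P9; R17 needs P23 — none of these are established.

No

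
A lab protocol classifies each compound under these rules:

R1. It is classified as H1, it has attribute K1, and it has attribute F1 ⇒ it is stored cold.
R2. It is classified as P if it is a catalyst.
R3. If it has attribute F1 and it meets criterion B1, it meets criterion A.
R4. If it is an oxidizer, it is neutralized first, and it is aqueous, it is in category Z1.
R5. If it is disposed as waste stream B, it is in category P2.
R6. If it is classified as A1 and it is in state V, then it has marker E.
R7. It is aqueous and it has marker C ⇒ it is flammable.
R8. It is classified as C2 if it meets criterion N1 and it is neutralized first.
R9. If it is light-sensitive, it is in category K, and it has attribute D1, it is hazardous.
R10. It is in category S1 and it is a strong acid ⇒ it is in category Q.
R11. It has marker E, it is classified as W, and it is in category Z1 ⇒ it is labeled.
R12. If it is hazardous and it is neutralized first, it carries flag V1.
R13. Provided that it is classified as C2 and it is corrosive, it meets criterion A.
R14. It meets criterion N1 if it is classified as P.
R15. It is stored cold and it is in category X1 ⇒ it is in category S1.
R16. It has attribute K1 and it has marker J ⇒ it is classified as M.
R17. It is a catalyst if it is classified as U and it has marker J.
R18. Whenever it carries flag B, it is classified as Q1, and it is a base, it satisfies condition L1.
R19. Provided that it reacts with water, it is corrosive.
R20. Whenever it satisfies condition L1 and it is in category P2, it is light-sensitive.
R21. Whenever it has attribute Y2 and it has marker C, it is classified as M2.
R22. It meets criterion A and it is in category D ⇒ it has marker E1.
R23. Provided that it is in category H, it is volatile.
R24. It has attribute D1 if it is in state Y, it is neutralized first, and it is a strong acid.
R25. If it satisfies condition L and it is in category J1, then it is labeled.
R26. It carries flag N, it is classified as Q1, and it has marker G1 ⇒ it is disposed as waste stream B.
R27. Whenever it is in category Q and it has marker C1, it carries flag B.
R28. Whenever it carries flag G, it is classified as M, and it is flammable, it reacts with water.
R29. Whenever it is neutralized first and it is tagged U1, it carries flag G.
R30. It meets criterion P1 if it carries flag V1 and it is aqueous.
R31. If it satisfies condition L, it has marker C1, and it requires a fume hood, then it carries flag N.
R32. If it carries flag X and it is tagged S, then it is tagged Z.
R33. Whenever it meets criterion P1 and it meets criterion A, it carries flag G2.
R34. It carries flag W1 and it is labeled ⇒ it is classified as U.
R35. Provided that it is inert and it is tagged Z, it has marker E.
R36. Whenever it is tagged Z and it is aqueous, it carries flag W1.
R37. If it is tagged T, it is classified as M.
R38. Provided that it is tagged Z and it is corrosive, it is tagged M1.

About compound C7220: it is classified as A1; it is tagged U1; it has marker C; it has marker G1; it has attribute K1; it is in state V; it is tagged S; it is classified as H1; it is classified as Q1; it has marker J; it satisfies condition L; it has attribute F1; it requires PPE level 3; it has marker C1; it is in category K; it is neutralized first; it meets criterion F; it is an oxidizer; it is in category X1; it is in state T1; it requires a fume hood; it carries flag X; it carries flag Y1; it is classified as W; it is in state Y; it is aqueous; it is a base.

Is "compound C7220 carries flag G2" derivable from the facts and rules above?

Forward chaining from the given facts derives: is stored cold, is in category Z1, has marker E, is flammable, is labeled, is in category S1, is classified as M, carries flag G, carries flag N, is tagged Z, carries flag W1, is disposed as waste stream B, reacts with water, is classified as U, is in category P2, is a catalyst, is corrosive, is tagged M1, is classified as P, meets criterion N1, is classified as C2, meets criterion A.
The only rule concluding "it carries flag G2" is R33, which needs "it meets criterion P1"; that is never established.

No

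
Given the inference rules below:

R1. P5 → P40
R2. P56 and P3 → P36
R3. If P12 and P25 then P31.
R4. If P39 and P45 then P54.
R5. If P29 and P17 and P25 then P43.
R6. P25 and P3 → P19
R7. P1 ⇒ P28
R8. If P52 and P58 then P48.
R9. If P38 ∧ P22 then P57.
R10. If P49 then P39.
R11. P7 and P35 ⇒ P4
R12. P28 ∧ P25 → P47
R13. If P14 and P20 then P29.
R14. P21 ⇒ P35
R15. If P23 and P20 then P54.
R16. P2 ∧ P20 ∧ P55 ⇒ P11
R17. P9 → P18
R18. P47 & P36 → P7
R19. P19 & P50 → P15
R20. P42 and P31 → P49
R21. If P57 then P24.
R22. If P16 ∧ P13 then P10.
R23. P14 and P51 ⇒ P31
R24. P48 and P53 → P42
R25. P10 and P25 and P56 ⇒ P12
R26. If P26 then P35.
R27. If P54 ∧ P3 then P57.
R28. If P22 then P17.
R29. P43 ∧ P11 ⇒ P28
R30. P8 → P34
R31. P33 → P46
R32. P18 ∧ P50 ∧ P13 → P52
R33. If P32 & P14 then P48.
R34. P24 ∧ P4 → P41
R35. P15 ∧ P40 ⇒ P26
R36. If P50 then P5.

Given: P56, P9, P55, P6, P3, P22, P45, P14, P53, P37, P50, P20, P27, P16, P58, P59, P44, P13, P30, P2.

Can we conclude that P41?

Forward chaining from the given facts derives: P36, P29, P11, P18, P10, P17, P52, P5, P40, P48, P42.
The only rule concluding P41 is R34, which needs P24; that is never established.

No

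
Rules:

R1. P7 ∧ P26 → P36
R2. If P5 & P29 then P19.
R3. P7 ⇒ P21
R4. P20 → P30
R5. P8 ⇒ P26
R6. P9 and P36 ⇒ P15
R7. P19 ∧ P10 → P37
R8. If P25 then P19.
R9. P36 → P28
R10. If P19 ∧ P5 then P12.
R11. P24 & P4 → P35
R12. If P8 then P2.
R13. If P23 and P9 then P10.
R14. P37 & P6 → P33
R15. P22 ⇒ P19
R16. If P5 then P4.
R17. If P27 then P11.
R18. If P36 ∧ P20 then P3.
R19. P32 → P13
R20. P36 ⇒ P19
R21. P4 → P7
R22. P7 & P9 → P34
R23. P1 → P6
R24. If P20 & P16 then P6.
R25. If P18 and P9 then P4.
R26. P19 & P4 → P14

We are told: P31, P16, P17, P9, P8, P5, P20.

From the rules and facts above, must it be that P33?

Forward chaining from the given facts derives: P30, P26, P2, P4, P7, P34, P6, P36, P21, P15, P28, P3, P19, P14, P12.
The only rule concluding P33 is R14, which needs P37; that is never established.

No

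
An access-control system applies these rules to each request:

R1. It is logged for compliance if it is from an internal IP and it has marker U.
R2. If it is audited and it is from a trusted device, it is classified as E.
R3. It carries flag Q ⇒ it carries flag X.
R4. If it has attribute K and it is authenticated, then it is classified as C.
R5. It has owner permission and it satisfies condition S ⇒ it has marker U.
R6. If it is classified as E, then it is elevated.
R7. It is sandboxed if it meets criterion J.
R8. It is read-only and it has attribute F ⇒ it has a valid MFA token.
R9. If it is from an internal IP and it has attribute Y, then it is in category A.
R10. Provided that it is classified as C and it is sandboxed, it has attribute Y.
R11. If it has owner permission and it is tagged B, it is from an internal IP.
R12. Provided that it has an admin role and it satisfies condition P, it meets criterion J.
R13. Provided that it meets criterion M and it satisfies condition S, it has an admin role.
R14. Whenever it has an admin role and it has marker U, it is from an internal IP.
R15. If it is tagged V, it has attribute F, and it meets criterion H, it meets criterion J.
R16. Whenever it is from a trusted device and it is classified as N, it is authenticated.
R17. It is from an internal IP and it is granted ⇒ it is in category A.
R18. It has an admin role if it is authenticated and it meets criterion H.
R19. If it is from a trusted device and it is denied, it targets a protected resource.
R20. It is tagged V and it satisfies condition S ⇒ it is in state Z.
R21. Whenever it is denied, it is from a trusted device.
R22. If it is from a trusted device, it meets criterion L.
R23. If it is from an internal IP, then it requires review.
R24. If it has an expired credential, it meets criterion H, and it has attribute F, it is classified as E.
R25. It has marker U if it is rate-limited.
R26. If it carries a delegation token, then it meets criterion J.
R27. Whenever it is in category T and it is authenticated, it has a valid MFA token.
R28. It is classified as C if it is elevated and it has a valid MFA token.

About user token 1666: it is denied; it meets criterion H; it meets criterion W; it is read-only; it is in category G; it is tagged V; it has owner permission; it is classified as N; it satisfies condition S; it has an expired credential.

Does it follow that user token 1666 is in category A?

Forward chaining from the given facts derives: has marker U, is in state Z, is from a trusted device, meets criterion L, is authenticated, has an admin role, targets a protected resource, is from an internal IP, requires review, is logged for compliance.
Rules concluding "it is in category A": R9 needs "it has attribute Y"; R17 needs "it is granted" — none of these are established.

No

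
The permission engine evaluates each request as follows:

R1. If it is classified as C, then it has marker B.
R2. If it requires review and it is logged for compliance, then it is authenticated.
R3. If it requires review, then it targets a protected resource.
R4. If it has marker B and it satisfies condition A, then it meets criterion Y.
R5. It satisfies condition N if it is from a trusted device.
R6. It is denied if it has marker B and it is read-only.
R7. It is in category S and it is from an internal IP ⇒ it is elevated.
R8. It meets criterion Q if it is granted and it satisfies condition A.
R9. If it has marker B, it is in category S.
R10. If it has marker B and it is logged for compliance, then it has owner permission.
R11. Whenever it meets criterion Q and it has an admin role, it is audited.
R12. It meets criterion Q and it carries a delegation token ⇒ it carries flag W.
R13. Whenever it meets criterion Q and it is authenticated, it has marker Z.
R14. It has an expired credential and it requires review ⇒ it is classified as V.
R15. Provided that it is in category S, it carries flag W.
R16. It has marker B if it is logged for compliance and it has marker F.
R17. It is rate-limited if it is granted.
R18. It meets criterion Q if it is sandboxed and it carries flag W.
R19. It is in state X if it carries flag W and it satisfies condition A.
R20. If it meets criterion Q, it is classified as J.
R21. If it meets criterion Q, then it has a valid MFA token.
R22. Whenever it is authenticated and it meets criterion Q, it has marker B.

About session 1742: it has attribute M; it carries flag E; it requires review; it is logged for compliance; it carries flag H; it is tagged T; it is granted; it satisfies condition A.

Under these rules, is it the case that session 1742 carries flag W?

By R2 (it requires review, it is logged for compliance): it is authenticated.
By R8 (it is granted, it satisfies condition A): it meets criterion Q.
By R22 (it is authenticated, it meets criterion Q): it has marker B.
By R9 (it has marker B): it is in category S.
By R15 (it is in category S): it carries flag W.

Yes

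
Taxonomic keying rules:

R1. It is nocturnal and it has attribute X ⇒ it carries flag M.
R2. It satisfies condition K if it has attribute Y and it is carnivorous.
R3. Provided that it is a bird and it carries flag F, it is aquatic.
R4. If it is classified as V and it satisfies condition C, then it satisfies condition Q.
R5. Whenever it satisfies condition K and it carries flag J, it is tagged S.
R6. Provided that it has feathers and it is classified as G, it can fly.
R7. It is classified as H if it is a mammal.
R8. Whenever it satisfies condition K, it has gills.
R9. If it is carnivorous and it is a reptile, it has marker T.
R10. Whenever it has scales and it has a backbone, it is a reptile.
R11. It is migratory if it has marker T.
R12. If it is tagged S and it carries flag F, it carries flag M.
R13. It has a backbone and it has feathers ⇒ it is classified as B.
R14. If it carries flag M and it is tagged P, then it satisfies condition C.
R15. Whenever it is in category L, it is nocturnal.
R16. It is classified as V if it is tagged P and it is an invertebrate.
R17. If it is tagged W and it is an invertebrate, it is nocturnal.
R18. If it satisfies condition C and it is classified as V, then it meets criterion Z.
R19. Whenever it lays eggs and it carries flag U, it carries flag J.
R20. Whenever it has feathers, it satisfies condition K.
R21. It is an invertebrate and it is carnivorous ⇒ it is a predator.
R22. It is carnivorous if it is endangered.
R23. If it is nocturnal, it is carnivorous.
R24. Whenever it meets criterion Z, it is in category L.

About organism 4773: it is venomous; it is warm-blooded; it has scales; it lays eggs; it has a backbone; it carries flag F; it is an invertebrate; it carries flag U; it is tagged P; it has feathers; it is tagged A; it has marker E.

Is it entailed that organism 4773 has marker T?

By R10 (it has scales, it has a backbone): it is a reptile.
By R16 (it is tagged P, it is an invertebrate): it is classified as V.
By R19 (it lays eggs, it carries flag U): it carries flag J.
By R20 (it has feathers): it satisfies condition K.
By R5 (it satisfies condition K, it carries flag J): it is tagged S.
By R12 (it is tagged S, it carries flag F): it carries flag M.
By R14 (it carries flag M, it is tagged P): it satisfies condition C.
By R18 (it satisfies condition C, it is classified as V): it meets criterion Z.
By R24 (it meets criterion Z): it is in category L.
By R15 (it is in category L): it is nocturnal.
By R23 (it is nocturnal): it is carnivorous.
By R9 (it is carnivorous, it is a reptile): it has marker T.

Yes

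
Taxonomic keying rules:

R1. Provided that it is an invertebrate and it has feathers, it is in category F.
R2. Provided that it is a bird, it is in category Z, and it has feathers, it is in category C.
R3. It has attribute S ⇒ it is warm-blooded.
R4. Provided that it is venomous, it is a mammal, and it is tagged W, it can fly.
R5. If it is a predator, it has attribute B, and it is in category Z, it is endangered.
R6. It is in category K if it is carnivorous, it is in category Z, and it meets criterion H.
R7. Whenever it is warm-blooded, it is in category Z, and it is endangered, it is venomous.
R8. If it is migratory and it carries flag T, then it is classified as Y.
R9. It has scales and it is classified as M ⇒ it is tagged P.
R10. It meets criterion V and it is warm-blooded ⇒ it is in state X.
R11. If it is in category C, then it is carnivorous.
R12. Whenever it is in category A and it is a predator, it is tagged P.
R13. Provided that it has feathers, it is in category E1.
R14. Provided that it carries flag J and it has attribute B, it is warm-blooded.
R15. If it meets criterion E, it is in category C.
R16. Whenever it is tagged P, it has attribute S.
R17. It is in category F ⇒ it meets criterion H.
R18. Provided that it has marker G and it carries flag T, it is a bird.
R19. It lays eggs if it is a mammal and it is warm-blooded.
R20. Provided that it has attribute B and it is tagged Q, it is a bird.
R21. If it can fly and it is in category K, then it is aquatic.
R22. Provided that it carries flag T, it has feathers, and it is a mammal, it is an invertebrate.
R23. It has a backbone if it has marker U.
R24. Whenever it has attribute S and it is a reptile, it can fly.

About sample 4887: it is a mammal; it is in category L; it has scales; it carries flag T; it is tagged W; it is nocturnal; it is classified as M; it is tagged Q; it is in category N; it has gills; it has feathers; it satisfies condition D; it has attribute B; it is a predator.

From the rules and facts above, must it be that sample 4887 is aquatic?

No

Forward chaining from the given facts derives: is tagged P, is in category E1, has attribute S, is a bird, is an invertebrate, is in category F, is warm-blooded, meets criterion H, lays eggs.
The only rule concluding "it is aquatic" is R21, which needs "it can fly"; that is never established.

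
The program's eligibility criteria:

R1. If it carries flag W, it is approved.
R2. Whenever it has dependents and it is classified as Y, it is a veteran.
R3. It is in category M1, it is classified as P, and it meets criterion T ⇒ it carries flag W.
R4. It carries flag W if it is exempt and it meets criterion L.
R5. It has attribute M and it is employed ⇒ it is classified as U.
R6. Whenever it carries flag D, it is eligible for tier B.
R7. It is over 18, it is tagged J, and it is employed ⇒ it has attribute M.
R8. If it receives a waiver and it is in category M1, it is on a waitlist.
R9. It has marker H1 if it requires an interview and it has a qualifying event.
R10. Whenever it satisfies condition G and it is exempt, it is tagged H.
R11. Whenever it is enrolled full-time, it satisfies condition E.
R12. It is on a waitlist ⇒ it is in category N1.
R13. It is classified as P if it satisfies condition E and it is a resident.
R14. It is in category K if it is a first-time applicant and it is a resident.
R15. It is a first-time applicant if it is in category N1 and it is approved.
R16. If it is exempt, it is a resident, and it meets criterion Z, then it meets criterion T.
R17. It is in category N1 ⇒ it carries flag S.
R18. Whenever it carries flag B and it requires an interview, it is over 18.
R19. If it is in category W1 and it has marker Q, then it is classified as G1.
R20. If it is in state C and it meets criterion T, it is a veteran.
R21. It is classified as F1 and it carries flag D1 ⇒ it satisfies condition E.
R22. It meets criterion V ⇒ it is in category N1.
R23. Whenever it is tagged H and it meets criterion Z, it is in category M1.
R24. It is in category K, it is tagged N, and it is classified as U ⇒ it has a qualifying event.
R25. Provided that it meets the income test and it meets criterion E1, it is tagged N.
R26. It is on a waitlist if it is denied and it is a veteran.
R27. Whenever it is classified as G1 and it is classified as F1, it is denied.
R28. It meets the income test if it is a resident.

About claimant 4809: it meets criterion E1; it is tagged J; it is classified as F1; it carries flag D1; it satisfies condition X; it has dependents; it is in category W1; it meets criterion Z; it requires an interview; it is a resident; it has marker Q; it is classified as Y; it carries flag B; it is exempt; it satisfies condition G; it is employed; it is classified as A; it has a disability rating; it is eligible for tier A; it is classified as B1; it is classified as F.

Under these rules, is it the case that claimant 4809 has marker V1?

No

Forward chaining from the given facts derives: is a veteran, is tagged H, meets criterion T, is over 18, is classified as G1, satisfies condition E, is in category M1, is denied, meets the income test, has attribute M, is classified as P, is tagged N, is on a waitlist, carries flag W, is classified as U, is in category N1, carries flag S, is approved, is a first-time applicant, is in category K, has a qualifying event, has marker H1.
No rule has "it has marker V1" as its conclusion, and it is not among the given facts.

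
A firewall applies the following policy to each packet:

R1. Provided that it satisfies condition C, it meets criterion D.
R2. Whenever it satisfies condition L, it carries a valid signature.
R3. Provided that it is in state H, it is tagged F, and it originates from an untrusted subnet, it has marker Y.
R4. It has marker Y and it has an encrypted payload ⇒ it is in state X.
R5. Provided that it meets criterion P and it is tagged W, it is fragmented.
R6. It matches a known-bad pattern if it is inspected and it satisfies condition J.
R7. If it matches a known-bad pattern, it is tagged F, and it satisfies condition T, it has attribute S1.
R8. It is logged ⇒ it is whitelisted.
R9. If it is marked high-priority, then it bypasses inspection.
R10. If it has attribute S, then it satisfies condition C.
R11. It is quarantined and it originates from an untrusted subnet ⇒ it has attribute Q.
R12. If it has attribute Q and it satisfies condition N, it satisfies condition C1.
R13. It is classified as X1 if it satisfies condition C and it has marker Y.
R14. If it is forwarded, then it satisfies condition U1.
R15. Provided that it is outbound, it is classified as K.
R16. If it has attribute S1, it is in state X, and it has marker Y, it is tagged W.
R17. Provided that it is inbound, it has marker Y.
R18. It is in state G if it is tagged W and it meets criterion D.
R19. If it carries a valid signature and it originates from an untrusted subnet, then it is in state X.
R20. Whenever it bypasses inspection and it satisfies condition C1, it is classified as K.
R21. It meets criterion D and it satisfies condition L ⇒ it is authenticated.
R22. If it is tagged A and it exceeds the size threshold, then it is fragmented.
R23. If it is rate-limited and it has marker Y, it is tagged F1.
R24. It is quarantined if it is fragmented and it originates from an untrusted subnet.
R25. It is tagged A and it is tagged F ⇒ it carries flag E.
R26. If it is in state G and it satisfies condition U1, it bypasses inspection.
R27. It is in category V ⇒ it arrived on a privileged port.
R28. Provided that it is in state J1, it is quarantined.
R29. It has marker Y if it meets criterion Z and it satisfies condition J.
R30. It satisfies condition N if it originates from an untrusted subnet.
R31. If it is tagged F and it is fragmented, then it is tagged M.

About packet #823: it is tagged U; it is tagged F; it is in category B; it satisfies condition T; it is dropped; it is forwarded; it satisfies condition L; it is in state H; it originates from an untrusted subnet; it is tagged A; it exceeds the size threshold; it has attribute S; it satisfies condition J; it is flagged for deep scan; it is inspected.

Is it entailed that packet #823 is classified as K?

Yes

By R2 (it satisfies condition L): it carries a valid signature.
By R3 (it is in state H, it is tagged F, it originates from an untrusted subnet): it has marker Y.
By R6 (it is inspected, it satisfies condition J): it matches a known-bad pattern.
By R7 (it matches a known-bad pattern, it is tagged F, it satisfies condition T): it has attribute S1.
By R10 (it has attribute S): it satisfies condition C.
By R14 (it is forwarded): it satisfies condition U1.
By R19 (it carries a valid signature, it originates from an untrusted subnet): it is in state X.
By R22 (it is tagged A, it exceeds the size threshold): it is fragmented.
By R24 (it is fragmented, it originates from an untrusted subnet): it is quarantined.
By R30 (it originates from an untrusted subnet): it satisfies condition N.
By R1 (it satisfies condition C): it meets criterion D.
By R11 (it is quarantined, it originates from an untrusted subnet): it has attribute Q.
By R12 (it has attribute Q, it satisfies condition N): it satisfies condition C1.
By R16 (it has attribute S1, it is in state X, it has marker Y): it is tagged W.
By R18 (it is tagged W, it meets criterion D): it is in state G.
By R26 (it is in state G, it satisfies condition U1): it bypasses inspection.
By R20 (it bypasses inspection, it satisfies condition C1): it is classified as K.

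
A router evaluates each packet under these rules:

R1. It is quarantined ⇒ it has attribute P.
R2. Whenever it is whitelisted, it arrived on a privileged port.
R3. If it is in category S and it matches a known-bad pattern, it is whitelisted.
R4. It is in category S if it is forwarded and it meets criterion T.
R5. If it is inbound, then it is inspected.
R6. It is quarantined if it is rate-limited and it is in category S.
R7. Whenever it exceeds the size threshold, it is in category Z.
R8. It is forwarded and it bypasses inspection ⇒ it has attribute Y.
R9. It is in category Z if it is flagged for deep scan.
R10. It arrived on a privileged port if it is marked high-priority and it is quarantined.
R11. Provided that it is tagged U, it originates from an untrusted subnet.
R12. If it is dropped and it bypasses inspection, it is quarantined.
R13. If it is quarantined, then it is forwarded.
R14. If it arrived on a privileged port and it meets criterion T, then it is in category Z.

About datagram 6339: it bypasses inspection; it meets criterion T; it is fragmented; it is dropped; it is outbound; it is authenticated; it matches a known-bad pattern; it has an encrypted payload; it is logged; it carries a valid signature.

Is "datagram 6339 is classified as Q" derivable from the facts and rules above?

No

Forward chaining from the given facts derives: is quarantined, is forwarded, has attribute P, is in category S, has attribute Y, is whitelisted, arrived on a privileged port, is in category Z.
No rule has "it is classified as Q" as its conclusion, and it is not among the given facts.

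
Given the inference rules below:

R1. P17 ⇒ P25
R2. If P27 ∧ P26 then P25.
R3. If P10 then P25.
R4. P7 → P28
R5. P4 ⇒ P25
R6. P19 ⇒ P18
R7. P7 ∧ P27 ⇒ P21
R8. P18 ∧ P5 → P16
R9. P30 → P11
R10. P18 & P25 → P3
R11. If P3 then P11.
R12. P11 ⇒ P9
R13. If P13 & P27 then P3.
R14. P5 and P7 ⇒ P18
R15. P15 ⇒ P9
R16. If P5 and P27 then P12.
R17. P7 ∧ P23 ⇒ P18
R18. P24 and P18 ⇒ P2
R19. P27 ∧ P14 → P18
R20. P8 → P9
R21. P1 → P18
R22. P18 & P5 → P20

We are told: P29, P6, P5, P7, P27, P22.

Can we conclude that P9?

Forward chaining from the given facts derives: P28, P21, P18, P12, P20, P16.
Rules concluding P9: R12 needs P11; R15 needs P15; R20 needs P8 — none of these are established.

No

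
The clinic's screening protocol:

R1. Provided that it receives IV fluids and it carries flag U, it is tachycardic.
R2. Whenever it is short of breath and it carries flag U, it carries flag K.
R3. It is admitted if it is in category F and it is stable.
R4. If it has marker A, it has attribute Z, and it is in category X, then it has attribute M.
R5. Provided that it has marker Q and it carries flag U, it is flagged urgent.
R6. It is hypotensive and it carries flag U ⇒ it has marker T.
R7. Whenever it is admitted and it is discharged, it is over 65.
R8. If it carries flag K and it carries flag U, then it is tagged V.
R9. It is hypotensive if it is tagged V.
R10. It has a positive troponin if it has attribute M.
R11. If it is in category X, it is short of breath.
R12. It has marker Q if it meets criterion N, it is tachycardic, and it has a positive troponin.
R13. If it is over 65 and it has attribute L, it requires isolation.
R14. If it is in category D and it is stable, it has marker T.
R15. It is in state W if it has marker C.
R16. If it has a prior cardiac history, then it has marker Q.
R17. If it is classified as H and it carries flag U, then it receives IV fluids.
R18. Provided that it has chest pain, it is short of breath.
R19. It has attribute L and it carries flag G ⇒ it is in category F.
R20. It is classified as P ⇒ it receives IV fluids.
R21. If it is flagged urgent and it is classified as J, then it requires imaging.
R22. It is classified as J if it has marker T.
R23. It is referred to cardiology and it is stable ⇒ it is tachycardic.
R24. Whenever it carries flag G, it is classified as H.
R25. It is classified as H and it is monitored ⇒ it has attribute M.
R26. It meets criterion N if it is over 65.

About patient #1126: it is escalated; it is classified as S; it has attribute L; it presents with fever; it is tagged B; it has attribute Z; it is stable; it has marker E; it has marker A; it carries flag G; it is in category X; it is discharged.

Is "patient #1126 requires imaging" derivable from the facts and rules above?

Forward chaining from the given facts derives: has attribute M, has a positive troponin, is short of breath, is in category F, is classified as H, is admitted, is over 65, requires isolation, meets criterion N.
The only rule concluding "it requires imaging" is R21, which needs "it is flagged urgent"; that is never established.

No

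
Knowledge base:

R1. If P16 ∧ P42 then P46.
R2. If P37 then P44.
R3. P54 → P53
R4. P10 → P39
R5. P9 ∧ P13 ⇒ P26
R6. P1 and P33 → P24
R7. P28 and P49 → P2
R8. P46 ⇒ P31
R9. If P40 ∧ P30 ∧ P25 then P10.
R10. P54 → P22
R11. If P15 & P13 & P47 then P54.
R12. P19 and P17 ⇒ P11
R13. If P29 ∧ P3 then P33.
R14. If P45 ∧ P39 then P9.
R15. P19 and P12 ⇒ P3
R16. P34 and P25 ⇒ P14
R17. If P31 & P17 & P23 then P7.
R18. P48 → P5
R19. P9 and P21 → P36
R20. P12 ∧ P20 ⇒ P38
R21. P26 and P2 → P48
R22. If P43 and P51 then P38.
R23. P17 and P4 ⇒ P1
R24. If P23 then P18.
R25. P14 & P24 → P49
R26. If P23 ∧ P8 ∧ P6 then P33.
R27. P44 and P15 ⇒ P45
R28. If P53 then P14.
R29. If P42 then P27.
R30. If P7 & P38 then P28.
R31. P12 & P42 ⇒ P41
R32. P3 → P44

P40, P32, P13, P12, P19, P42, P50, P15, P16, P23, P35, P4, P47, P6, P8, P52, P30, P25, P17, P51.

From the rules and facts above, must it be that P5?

Forward chaining from the given facts derives: P46, P31, P10, P54, P11, P3, P7, P1, P18, P33, P27, P41, P44, P53, P39, P24, P22, P45, P14, P9, P49, P26.
The only rule concluding P5 is R18, which needs P48; that is never established.

No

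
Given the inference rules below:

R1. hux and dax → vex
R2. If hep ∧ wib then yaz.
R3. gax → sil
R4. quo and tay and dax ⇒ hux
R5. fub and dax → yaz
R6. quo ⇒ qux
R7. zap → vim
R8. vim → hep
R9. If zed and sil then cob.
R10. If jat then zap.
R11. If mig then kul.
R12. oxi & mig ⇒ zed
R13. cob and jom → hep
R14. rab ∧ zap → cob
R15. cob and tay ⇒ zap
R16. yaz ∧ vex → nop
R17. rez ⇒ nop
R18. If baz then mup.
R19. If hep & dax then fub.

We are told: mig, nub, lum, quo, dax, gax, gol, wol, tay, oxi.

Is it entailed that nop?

Yes

sil  (by R3: gax)
hux  (by R4: quo, tay, dax)
zed  (by R12: oxi, mig)
vex  (by R1: hux, dax)
cob  (by R9: zed, sil)
zap  (by R15: cob, tay)
vim  (by R7: zap)
hep  (by R8: vim)
fub  (by R19: hep, dax)
yaz  (by R5: fub, dax)
nop  (by R16: yaz, vex)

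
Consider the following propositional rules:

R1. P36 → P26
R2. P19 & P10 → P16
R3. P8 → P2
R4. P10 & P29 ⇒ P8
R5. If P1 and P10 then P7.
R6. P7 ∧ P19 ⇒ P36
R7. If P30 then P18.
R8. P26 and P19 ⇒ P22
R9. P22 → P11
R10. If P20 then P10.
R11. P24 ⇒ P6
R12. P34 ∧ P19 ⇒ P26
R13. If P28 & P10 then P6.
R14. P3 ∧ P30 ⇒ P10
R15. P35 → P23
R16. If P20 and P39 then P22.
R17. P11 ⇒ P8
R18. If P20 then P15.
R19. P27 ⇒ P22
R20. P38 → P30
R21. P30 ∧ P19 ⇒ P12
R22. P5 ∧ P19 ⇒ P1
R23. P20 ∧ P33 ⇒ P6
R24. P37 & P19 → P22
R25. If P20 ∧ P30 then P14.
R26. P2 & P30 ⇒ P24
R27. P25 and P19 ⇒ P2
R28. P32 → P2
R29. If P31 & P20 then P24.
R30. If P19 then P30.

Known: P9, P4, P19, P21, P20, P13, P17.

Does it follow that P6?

Forward chaining from the given facts derives: P10, P15, P30, P16, P18, P12, P14.
Rules concluding P6: R11 needs P24; R13 needs P28; R23 needs P33 — none of these are established.

No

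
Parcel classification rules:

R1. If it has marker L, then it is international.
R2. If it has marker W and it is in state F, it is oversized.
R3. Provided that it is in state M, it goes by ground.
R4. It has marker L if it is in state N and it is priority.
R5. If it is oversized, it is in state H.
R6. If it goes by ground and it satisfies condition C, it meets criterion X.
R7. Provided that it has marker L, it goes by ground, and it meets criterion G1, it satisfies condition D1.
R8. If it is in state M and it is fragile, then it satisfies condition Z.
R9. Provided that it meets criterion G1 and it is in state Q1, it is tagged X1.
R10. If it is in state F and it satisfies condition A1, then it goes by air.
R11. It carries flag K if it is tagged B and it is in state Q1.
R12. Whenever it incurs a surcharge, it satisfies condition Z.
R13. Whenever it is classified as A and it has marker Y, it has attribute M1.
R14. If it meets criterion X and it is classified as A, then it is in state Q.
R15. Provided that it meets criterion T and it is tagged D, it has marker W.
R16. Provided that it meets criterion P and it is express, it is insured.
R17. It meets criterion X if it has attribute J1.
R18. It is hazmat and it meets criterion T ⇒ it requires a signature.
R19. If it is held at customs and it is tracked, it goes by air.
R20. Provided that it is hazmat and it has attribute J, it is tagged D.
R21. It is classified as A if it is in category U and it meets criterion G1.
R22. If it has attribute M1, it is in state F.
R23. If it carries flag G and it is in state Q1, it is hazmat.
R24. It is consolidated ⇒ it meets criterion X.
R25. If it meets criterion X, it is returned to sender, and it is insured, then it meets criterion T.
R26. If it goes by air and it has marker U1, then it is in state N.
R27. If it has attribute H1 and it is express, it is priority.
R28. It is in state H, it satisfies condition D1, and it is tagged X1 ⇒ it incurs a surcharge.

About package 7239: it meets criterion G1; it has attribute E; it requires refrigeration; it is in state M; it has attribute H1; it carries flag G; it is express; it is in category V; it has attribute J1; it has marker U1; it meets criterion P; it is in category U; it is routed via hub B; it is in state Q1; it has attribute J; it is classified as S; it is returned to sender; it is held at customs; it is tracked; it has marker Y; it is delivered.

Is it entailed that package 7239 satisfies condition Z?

Yes

By R3 (it is in state M): it goes by ground.
By R9 (it meets criterion G1, it is in state Q1): it is tagged X1.
By R16 (it meets criterion P, it is express): it is insured.
By R17 (it has attribute J1): it meets criterion X.
By R19 (it is held at customs, it is tracked): it goes by air.
By R21 (it is in category U, it meets criterion G1): it is classified as A.
By R23 (it carries flag G, it is in state Q1): it is hazmat.
By R25 (it meets criterion X, it is returned to sender, it is insured): it meets criterion T.
By R26 (it goes by air, it has marker U1): it is in state N.
By R27 (it has attribute H1, it is express): it is priority.
By R4 (it is in state N, it is priority): it has marker L.
By R7 (it has marker L, it goes by ground, it meets criterion G1): it satisfies condition D1.
By R13 (it is classified as A, it has marker Y): it has attribute M1.
By R20 (it is hazmat, it has attribute J): it is tagged D.
By R22 (it has attribute M1): it is in state F.
By R15 (it meets criterion T, it is tagged D): it has marker W.
By R2 (it has marker W, it is in state F): it is oversized.
By R5 (it is oversized): it is in state H.
By R28 (it is in state H, it satisfies condition D1, it is tagged X1): it incurs a surcharge.
By R12 (it incurs a surcharge): it satisfies condition Z.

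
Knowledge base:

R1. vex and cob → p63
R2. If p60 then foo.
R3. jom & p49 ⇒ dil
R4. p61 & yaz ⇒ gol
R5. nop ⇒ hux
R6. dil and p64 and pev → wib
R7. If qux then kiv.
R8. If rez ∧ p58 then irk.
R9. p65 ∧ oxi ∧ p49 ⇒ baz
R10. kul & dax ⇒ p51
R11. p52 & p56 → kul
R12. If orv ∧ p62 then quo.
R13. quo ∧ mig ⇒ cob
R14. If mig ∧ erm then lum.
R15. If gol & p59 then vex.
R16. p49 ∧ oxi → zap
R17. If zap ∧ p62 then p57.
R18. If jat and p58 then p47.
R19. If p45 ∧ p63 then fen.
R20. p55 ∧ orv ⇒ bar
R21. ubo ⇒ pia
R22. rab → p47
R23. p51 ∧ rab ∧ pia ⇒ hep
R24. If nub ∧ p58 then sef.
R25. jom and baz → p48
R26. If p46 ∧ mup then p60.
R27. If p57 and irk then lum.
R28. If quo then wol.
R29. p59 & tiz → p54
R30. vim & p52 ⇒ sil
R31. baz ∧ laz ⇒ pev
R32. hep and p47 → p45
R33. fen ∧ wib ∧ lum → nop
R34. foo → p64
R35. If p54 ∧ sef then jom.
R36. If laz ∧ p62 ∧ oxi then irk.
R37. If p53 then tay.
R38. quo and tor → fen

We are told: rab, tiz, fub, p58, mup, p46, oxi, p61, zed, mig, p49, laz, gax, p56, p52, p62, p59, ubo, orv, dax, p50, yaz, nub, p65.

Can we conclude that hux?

Yes

gol  (by R4: p61, yaz)
baz  (by R9: p65, oxi, p49)
kul  (by R11: p52, p56)
quo  (by R12: orv, p62)
cob  (by R13: quo, mig)
vex  (by R15: gol, p59)
zap  (by R16: p49, oxi)
p57  (by R17: zap, p62)
pia  (by R21: ubo)
p47  (by R22: rab)
sef  (by R24: nub, p58)
p60  (by R26: p46, mup)
p54  (by R29: p59, tiz)
pev  (by R31: baz, laz)
jom  (by R35: p54, sef)
irk  (by R36: laz, p62, oxi)
p63  (by R1: vex, cob)
foo  (by R2: p60)
dil  (by R3: jom, p49)
p51  (by R10: kul, dax)
hep  (by R23: p51, rab, pia)
lum  (by R27: p57, irk)
p45  (by R32: hep, p47)
p64  (by R34: foo)
wib  (by R6: dil, p64, pev)
fen  (by R19: p45, p63)
nop  (by R33: fen, wib, lum)
hux  (by R5: nop)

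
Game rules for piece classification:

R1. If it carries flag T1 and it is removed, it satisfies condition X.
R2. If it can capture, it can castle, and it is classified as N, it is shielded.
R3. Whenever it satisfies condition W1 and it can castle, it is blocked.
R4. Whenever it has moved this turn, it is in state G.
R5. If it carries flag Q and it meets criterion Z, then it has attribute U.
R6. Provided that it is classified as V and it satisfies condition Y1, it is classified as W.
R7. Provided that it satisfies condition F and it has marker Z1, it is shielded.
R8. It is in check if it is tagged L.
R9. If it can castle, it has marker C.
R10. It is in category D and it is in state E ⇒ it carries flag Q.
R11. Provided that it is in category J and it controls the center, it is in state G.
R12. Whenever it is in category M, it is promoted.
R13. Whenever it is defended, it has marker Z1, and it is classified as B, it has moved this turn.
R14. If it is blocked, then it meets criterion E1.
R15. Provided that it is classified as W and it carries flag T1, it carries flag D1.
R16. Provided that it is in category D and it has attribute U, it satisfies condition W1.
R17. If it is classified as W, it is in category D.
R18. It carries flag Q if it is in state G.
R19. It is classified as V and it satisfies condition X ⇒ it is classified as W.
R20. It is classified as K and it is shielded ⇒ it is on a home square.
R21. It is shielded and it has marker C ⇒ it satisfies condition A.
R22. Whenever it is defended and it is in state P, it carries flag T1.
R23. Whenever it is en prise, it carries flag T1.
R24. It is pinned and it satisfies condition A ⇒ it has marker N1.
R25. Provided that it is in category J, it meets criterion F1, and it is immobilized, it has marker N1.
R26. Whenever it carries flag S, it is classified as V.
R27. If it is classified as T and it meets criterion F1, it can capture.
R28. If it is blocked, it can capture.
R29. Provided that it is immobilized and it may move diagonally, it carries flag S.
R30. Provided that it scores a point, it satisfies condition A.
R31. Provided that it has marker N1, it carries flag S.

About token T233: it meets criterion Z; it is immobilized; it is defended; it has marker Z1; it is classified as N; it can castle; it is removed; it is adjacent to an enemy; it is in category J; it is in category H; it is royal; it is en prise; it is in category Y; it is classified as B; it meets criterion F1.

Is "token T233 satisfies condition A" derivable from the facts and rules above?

Yes

By R9 (it can castle): it has marker C.
By R13 (it is defended, it has marker Z1, it is classified as B): it has moved this turn.
By R23 (it is en prise): it carries flag T1.
By R25 (it is in category J, it meets criterion F1, it is immobilized): it has marker N1.
By R31 (it has marker N1): it carries flag S.
By R1 (it carries flag T1, it is removed): it satisfies condition X.
By R4 (it has moved this turn): it is in state G.
By R18 (it is in state G): it carries flag Q.
By R26 (it carries flag S): it is classified as V.
By R5 (it carries flag Q, it meets criterion Z): it has attribute U.
By R19 (it is classified as V, it satisfies condition X): it is classified as W.
By R17 (it is classified as W): it is in category D.
By R16 (it is in category D, it has attribute U): it satisfies condition W1.
By R3 (it satisfies condition W1, it can castle): it is blocked.
By R28 (it is blocked): it can capture.
By R2 (it can capture, it can castle, it is classified as N): it is shielded.
By R21 (it is shielded, it has marker C): it satisfies condition A.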